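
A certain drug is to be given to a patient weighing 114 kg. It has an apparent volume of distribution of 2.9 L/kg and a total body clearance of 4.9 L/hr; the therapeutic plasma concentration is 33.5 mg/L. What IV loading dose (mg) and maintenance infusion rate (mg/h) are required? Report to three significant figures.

(a) 11100 mg; (b) 164 mg/h

Total Vd = 2.9 × 114 = 330.6 L
Loading: fill Vd to C_target → 330.6 L × 33.5 mg/L = 11080 mg
Infusion rate = 4.900 L/h × 33.5 mg/L = 164.2 mg/h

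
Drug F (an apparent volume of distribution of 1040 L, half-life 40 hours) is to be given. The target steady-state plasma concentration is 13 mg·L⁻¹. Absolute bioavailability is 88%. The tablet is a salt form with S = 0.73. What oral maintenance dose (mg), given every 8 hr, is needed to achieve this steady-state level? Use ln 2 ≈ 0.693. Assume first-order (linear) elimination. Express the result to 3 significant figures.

2920 mg

CL = ln 2 · Vd / t½ = 0.693 × 1040 / 40 = 18.02 L/h
D = CL × Css × τ / F / S = 18.02 × 13 × 8 / 0.88 / 0.73 = 2917 mg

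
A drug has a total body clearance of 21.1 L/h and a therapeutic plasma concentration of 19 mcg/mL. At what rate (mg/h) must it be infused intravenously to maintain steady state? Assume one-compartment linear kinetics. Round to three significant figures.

R₀ = 21.10 × 19 = 400.9 mg/h

401 mg/h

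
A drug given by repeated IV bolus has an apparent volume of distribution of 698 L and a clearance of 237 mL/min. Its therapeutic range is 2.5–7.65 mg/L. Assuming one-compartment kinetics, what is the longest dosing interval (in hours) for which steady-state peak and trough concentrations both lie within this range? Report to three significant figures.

54.9 h

Convert clearance: 237 mL/min × 60 min/h ÷ 1000 mL/L = 14.22 L/h
k = CL / Vd = 14.22 / 698.0 = 0.02037 h⁻¹
Between IV bolus doses, concentration decays as C = C₀·e^(−kτ), so C_peak/C_trough = e^(kτ).
τ_max = ln(C_peak/C_trough) / k = ln(7.65/2.5) / 0.02037 = 1.118 / 0.02037 = 54.88 h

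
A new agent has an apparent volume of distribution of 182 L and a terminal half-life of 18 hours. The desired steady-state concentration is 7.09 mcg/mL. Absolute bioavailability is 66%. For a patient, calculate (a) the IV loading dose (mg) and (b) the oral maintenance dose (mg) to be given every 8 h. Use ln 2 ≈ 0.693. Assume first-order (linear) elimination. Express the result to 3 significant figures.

LD = Vd × C = 182.0 × 7.09 = 1290 mg
CL = 0.693 × Vd / t½ = 0.693 × 182.0 / 18 = 7.007 L/h
D = CL × Css × τ / F = 7.007 × 7.09 × 8 / 0.66 = 602.2 mg

(a) 1290 mg; (b) 602 mg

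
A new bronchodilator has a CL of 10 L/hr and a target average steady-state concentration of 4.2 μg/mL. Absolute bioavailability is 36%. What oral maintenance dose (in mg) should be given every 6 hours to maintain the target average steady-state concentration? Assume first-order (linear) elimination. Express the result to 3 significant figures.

D = CL × Css × τ / F = 10.00 × 4.2 × 6 / 0.36 = 700.0 mg

700 mg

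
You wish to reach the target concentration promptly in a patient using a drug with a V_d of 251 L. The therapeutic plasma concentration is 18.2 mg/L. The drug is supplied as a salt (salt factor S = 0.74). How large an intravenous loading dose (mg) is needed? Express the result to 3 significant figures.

6170 mg

LD = Vd × C / S = 251.0 × 18.20 / 0.74 = 6173 mg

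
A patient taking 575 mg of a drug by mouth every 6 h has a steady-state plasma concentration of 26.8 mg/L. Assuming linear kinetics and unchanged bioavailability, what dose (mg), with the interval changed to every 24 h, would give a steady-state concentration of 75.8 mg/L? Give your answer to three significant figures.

6510 mg

With linear kinetics, Css is proportional to dose rate (D/τ) at fixed clearance.
D₂ = D₁ × (Css,target / Css,current) × (τ₂/τ₁) = 575 × (75.8/26.8) × (24/6) = 6505 mg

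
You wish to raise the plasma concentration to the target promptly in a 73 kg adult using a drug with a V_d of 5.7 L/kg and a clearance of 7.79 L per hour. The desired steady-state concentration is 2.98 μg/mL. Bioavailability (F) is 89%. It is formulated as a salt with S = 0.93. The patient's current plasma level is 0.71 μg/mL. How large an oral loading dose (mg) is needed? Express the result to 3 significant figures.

1140 mg

Vd(total) = 73 kg × 5.7 L/kg = 416.1 L
LD is governed by Vd — clearance does not enter the loading-dose calculation.
Concentration deficit ΔC = 2.98 − 0.71 = 2.270 mg/L
LD = Vd × ΔC / F / S = 416.1 × 2.270 / 0.89 / 0.93 = 1141 mg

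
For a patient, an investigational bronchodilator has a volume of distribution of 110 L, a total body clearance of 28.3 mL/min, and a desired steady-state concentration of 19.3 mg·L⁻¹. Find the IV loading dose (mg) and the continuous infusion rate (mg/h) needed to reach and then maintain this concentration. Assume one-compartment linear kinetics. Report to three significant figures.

Loading: fill Vd to C_target → 110.0 L × 19.3 mg/L = 2123 mg
Convert clearance: 28.3 mL/min × 60 min/h ÷ 1000 mL/L = 1.698 L/h
Infusion rate = 1.698 L/h × 19.3 mg/L = 32.77 mg/h

(a) 2120 mg; (b) 32.8 mg/h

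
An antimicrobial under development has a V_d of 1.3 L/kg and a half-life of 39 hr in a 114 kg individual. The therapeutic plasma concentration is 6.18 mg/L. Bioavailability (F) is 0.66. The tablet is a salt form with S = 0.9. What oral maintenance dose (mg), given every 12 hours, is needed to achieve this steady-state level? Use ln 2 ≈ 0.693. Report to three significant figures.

Vd(total) = 114 kg × 1.3 L/kg = 148.2 L
CL = ln 2 · Vd / t½ = 0.693 × 148.2 / 39 = 2.633 L/h
D = CL × Css × τ / F / S = 2.633 × 6.18 × 12 / 0.66 / 0.9 = 328.7 mg

329 mg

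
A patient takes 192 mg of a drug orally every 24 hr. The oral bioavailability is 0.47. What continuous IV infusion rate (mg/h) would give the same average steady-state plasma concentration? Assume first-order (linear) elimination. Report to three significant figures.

3.76 mg/h

Equivalent systemic input: infusion rate = F·D/τ.
Rate = 0.47 × 192 / 24 = 3.760 mg/h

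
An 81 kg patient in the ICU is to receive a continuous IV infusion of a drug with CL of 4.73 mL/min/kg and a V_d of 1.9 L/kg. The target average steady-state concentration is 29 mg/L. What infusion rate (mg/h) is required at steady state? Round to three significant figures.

CL = 4.73 mL/min/kg × 81 kg = 383.1 mL/min = 383.1 × 60/1000 = 22.99 L/h
Vd does not affect the maintenance rate; only clearance governs steady-state input.
Rate = CL × Css = 22.99 × 29 = 666.7 mg/h

667 mg/h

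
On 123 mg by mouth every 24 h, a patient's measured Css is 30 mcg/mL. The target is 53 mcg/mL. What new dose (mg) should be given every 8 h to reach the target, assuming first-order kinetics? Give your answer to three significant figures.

72.4 mg

With linear kinetics, Css is proportional to dose rate (D/τ) at fixed clearance.
D₂ = D₁ × (Css,target / Css,current) × (τ₂/τ₁) = 123 × (53/30) × (8/24) = 72.43 mg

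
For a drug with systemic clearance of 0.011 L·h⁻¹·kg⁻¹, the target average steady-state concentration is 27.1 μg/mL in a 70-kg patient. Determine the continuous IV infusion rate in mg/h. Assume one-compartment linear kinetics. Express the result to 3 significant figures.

CL = 0.011 L·h⁻¹·kg⁻¹ × 70 kg = 0.7700 L/h
At steady state, infusion rate equals elimination rate: rate in = CL × Css.
Rate = CL × Css = 0.7700 × 27.1 = 20.87 mg/h

20.9 mg/h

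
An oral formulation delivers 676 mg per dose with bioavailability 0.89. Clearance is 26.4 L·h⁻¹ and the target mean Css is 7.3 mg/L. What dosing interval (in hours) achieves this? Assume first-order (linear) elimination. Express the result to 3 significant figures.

3.12 h

F·D/τ = CL·Css → τ = F·D / (CL·Css).
τ = 0.89 × 676 / (26.4 × 7.3) = 3.122 h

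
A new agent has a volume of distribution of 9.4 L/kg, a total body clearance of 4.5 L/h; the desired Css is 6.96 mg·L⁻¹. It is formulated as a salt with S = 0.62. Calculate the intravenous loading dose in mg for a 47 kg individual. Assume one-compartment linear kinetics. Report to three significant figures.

4960 mg

Vd = 9.4 L/kg × 47 kg = 441.8 L
LD = Vd × C / S = 441.8 × 6.960 / 0.62 = 4960 mg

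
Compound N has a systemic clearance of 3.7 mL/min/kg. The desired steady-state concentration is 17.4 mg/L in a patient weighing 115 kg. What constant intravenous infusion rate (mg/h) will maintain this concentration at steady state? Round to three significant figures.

444 mg/h

CL = 3.7 mL/min/kg × 115 kg = 425.5 mL/min = 425.5 × 60/1000 = 25.53 L/h
At steady state, infusion rate equals elimination rate: rate in = CL × Css.
Infusion rate = CL · Css = 25.53 L/h × 17.4 mg/L = 444.2 mg/h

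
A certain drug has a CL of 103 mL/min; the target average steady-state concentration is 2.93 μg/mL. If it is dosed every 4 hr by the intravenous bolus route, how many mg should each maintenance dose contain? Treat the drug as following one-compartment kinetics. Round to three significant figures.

CL = 103 mL/min × 60/1000 = 6.180 L/h
D = CL × Css × τ = 6.180 × 2.93 × 4 = 72.43 mg

72.4 mg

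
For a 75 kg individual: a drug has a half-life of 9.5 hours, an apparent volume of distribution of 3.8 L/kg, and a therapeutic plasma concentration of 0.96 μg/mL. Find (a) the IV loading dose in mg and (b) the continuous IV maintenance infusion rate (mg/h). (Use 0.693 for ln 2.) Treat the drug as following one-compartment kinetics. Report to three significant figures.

(a) 274 mg; (b) 20.0 mg/h

Total Vd = 3.8 × 75 = 285.0 L
LD = Vd × C = 285.0 × 0.96 = 273.6 mg
CL = 0.693 × Vd / t½ = 0.693 × 285.0 / 9.5 = 20.79 L/h
Infusion rate = CL × Css = 20.79 × 0.96 = 19.96 mg/h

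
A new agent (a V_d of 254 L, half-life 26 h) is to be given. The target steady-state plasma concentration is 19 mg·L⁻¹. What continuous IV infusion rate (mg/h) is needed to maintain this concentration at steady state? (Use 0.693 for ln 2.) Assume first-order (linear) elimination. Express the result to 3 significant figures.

CL = 0.693 × Vd / t½ = 0.693 × 254.0 / 26 = 6.770 L/h
Infusion rate = CL × Css = 6.770 × 19 = 128.6 mg/h

129 mg/h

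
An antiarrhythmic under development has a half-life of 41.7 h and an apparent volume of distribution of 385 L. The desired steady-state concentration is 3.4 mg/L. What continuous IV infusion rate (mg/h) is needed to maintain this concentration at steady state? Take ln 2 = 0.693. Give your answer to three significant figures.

21.8 mg/h

CL = ln 2 · Vd / t½ = 0.693 × 385.0 / 41.7 = 6.398 L/h
Infusion rate = CL × Css = 6.398 × 3.4 = 21.75 mg/h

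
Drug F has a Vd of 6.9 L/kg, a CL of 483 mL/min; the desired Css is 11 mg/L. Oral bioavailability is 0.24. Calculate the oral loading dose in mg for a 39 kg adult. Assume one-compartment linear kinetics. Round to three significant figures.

12300 mg

Total Vd = 6.9 × 39 = 269.1 L
LD = Vd × C / F = 269.1 × 11.00 / 0.24 = 12330 mg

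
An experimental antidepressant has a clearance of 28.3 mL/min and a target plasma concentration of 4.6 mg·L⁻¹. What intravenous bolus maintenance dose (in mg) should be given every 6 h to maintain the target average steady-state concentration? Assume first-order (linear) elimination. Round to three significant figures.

CL = 28.3 mL/min × 60/1000 = 1.698 L/h
D = CL × Css × τ = 1.698 × 4.6 × 6 = 46.86 mg

46.9 mg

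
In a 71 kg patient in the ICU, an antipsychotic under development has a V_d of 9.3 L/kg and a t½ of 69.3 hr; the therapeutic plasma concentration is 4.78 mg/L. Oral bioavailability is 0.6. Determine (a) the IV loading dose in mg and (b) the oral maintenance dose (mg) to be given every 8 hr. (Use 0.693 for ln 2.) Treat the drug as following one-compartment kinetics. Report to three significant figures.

Vd = 9.3 L/kg × 71 kg = 660.3 L
LD = Vd × C = 660.3 × 4.78 = 3156 mg
CL = 0.693 × Vd / t½ = 0.693 × 660.3 / 69.3 = 6.603 L/h
D = CL × Css × τ / F = 6.603 × 4.78 × 8 / 0.6 = 420.8 mg

(a) 3160 mg; (b) 421 mg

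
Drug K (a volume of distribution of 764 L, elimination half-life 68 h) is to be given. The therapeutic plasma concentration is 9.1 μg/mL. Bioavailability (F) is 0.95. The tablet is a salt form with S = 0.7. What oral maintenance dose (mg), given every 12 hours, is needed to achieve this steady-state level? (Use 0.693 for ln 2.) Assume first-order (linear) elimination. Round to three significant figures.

CL = 0.693 × Vd / t½ = 0.693 × 764.0 / 68 = 7.786 L/h
D = CL × Css × τ / F / S = 7.786 × 9.1 × 12 / 0.95 / 0.7 = 1279 mg

1280 mg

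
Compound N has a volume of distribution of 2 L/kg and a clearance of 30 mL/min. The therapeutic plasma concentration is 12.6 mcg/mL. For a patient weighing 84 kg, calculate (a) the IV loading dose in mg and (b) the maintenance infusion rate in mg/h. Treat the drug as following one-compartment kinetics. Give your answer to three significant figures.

Total Vd = 2 × 84 = 168.0 L
Loading dose = Vd × C = 168.0 × 12.6 = 2117 mg
Convert clearance: 30 mL/min × 60 min/h ÷ 1000 mL/L = 1.800 L/h
Infusion rate = 1.800 L/h × 12.6 mg/L = 22.68 mg/h

(a) 2120 mg; (b) 22.7 mg/h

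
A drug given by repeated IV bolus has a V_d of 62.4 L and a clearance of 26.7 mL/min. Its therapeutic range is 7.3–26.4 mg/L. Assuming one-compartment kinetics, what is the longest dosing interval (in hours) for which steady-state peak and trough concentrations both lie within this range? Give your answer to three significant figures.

Convert clearance: 26.7 mL/min × 60 min/h ÷ 1000 mL/L = 1.602 L/h
k = CL / Vd = 1.602 / 62.40 = 0.02567 h⁻¹
Between IV bolus doses, concentration decays as C = C₀·e^(−kτ), so C_peak/C_trough = e^(kτ).
τ_max = ln(C_peak/C_trough) / k = ln(26.4/7.3) / 0.02567 = 1.285 / 0.02567 = 50.06 h

50.1 h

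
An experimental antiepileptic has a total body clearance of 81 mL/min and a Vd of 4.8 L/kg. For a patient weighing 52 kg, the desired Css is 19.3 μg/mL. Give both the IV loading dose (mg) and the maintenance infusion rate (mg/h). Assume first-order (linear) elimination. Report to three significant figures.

Vd(total) = 52 kg × 4.8 L/kg = 249.6 L
Loading: fill Vd to C_target → 249.6 L × 19.3 mg/L = 4817 mg
CL = 81 mL/min = 81 × 0.06 = 4.860 L/h
Maintenance: replace elimination → rate = CL × Css = 4.860 × 19.3 = 93.80 mg/h

(a) 4820 mg; (b) 93.8 mg/h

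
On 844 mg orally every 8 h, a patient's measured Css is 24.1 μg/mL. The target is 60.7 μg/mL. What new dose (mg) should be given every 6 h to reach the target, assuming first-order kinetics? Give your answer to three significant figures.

1590 mg

For first-order elimination, Css ∝ F·D/(CL·τ); F and CL are unchanged, so Css ∝ D/τ.
D₂ = D₁ × (Css,target / Css,current) × (τ₂/τ₁) = 844 × (60.7/24.1) × (6/8) = 1594 mg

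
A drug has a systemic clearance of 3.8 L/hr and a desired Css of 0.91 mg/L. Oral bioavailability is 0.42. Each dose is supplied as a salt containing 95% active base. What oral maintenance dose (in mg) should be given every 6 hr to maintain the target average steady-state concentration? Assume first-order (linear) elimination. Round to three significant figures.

D = CL × Css × τ / F / S = 3.800 × 0.91 × 6 / 0.42 / 0.95 = 52.00 mg

52.0 mg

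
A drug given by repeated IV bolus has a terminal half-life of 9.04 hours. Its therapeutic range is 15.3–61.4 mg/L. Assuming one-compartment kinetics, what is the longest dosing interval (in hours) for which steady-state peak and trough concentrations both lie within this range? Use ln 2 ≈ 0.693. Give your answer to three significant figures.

18.1 h

k = 0.693 / t½ = 0.693 / 9.04 = 0.07666 h⁻¹
Between IV bolus doses, concentration decays as C = C₀·e^(−kτ), so C_peak/C_trough = e^(kτ).
τ_max = ln(C_peak/C_trough) / k = ln(61.4/15.3) / 0.07666 = 1.390 / 0.07666 = 18.13 h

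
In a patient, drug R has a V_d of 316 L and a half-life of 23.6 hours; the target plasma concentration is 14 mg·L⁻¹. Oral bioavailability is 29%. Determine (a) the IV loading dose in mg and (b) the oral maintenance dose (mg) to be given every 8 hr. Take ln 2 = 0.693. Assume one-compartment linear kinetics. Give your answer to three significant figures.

(a) 4420 mg; (b) 3580 mg

LD = Vd × C = 316.0 × 14 = 4424 mg
CL = 0.693 × Vd / t½ = 0.693 × 316.0 / 23.6 = 9.279 L/h
D = CL × Css × τ / F = 9.279 × 14 × 8 / 0.29 = 3584 mg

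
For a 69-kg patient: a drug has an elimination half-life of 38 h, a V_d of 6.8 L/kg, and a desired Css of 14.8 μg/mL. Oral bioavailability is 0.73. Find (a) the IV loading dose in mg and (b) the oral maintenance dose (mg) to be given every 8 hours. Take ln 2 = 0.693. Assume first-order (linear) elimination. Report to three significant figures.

Vd = 6.8 L/kg × 69 kg = 469.2 L
LD = Vd × C = 469.2 × 14.8 = 6944 mg
CL = 0.693 × Vd / t½ = 0.693 × 469.2 / 38 = 8.557 L/h
D = CL × Css × τ / F = 8.557 × 14.8 × 8 / 0.73 = 1388 mg

(a) 6940 mg; (b) 1390 mg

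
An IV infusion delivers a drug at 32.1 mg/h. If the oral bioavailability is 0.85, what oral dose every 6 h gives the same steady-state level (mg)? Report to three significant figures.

To maintain the same Css, the systemic dosing rate must be unchanged: F·D/τ = infusion rate.
D = rate × τ / F = 32.1 × 6 / 0.85 = 226.6 mg

227 mg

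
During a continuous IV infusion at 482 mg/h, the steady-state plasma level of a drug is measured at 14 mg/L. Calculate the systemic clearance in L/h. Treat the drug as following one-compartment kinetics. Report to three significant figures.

34.4 L/h

At steady state, infusion rate = CL × Css, so CL = rate / Css.
CL = 482 / 14 = 34.43 L/h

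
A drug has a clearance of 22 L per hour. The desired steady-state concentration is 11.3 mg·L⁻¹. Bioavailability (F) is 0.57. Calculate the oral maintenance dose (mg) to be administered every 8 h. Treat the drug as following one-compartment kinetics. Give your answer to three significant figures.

3490 mg

At steady state, dose per interval replaces the amount cleared in that interval: F·D/τ = CL·Css.
D = CL × Css × τ / F = 22.00 × 11.3 × 8 / 0.57 = 3489 mg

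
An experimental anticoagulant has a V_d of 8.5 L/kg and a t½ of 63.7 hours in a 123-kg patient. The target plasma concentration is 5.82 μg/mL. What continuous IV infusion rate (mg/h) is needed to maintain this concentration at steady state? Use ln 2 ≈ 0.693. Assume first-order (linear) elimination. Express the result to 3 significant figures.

66.2 mg/h

Total Vd = 8.5 × 123 = 1046 L
CL = 0.693 × Vd / t½ = 0.693 × 1046 / 63.7 = 11.38 L/h
Infusion rate = CL × Css = 11.38 × 5.82 = 66.23 mg/h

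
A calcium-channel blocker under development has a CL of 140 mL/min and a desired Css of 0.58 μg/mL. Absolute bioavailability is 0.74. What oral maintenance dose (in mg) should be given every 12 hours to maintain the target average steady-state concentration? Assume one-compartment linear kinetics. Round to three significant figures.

79.0 mg

CL = 140 mL/min = 140 × 0.06 = 8.400 L/h
At steady state, dose per interval replaces the amount cleared in that interval: F·D/τ = CL·Css.
D = CL × Css × τ / F = 8.400 × 0.58 × 12 / 0.74 = 79.01 mg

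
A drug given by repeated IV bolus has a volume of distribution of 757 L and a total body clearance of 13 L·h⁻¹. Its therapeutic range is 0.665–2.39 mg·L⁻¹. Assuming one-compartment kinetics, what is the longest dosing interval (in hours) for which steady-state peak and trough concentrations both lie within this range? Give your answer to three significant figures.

74.5 h

k = CL / Vd = 13.00 / 757.0 = 0.01717 h⁻¹
Between IV bolus doses, concentration decays as C = C₀·e^(−kτ), so C_peak/C_trough = e^(kτ).
τ_max = ln(C_peak/C_trough) / k = ln(2.39/0.665) / 0.01717 = 1.279 / 0.01717 = 74.49 h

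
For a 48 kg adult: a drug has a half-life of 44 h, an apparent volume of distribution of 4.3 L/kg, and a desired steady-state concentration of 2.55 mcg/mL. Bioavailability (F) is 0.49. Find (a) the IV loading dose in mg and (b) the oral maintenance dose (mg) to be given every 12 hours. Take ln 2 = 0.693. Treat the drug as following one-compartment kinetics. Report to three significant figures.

(a) 526 mg; (b) 203 mg

Vd(total) = 48 kg × 4.3 L/kg = 206.4 L
LD = Vd × C = 206.4 × 2.55 = 526.3 mg
CL = 0.693 × Vd / t½ = 0.693 × 206.4 / 44 = 3.251 L/h
D = CL × Css × τ / F = 3.251 × 2.55 × 12 / 0.49 = 203.0 mg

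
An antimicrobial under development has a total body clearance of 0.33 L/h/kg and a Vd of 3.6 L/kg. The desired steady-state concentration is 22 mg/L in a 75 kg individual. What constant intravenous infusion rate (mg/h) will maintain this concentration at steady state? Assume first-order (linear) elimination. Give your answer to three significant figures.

545 mg/h

CL = 0.33 L/h/kg × 75 kg = 24.75 L/h
Vd does not affect the maintenance rate; only clearance governs steady-state input.
R₀ = 24.75 × 22 = 544.5 mg/h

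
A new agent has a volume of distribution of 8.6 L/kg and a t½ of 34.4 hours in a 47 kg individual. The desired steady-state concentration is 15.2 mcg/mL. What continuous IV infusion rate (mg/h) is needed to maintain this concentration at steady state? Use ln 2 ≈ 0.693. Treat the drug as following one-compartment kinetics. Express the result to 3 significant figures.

124 mg/h

Total Vd = 8.6 × 47 = 404.2 L
CL = ln 2 · Vd / t½ = 0.693 × 404.2 / 34.4 = 8.143 L/h
Infusion rate = CL × Css = 8.143 × 15.2 = 123.8 mg/h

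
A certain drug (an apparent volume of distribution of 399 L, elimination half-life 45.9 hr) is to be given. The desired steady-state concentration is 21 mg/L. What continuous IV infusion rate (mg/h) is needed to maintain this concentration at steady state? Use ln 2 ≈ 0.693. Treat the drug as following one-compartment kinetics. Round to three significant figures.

127 mg/h

CL = ln 2 · Vd / t½ = 0.693 × 399.0 / 45.9 = 6.024 L/h
Infusion rate = CL × Css = 6.024 × 21 = 126.5 mg/h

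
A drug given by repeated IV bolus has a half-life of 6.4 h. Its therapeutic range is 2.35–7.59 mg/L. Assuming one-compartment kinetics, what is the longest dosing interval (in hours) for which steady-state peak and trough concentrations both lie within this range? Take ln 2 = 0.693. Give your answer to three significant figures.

10.8 h

k = 0.693 / t½ = 0.693 / 6.4 = 0.1083 h⁻¹
Between IV bolus doses, concentration decays as C = C₀·e^(−kτ), so C_peak/C_trough = e^(kτ).
τ_max = ln(C_peak/C_trough) / k = ln(7.59/2.35) / 0.1083 = 1.172 / 0.1083 = 10.82 h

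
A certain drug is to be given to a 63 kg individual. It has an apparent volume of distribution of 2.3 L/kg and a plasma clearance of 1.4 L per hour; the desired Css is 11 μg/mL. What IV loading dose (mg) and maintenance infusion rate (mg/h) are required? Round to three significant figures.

(a) 1590 mg; (b) 15.4 mg/h

Vd(total) = 63 kg × 2.3 L/kg = 144.9 L
Loading: fill Vd to C_target → 144.9 L × 11 mg/L = 1594 mg
Infusion rate = 1.400 L/h × 11 mg/L = 15.40 mg/h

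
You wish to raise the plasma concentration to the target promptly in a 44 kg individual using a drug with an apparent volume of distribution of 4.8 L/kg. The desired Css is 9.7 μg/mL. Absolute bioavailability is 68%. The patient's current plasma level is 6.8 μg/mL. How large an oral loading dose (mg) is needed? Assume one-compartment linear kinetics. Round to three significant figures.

Total Vd = 4.8 × 44 = 211.2 L
Concentration deficit ΔC = 9.7 − 6.8 = 2.900 mg/L
LD = Vd × ΔC / F = 211.2 × 2.900 / 0.68 = 900.7 mg

901 mg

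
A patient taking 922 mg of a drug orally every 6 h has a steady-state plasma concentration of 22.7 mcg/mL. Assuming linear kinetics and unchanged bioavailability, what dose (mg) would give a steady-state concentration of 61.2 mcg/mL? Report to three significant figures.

2490 mg

With linear kinetics, Css is proportional to dose rate (D/τ) at fixed clearance.
D₂ = D₁ × (Css,target / Css,current) = 922 × 61.2/22.7 = 2486 mg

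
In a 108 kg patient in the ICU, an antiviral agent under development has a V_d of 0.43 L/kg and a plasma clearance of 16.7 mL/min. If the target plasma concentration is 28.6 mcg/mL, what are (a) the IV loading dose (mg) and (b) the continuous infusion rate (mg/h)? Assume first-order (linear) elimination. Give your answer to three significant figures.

Vd = 0.43 L/kg × 108 kg = 46.44 L
LD = Vd · C_target = 46.44 × 28.6 = 1328 mg
Convert clearance: 16.7 mL/min × 60 min/h ÷ 1000 mL/L = 1.002 L/h
Maintenance infusion rate = CL × Css = 1.002 × 28.6 = 28.66 mg/h

(a) 1330 mg; (b) 28.7 mg/h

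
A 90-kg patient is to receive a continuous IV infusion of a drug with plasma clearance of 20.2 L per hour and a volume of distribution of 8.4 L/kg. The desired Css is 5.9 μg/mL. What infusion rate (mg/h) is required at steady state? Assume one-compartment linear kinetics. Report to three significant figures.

119 mg/h

Rate = CL × Css = 20.20 × 5.9 = 119.2 mg/h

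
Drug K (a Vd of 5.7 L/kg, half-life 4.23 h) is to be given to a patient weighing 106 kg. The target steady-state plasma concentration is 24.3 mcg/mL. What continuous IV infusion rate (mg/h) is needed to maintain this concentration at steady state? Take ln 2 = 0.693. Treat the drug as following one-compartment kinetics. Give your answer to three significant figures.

Vd(total) = 106 kg × 5.7 L/kg = 604.2 L
CL = 0.693 × Vd / t½ = 0.693 × 604.2 / 4.23 = 98.99 L/h
Infusion rate = CL × Css = 98.99 × 24.3 = 2405 mg/h

2410 mg/h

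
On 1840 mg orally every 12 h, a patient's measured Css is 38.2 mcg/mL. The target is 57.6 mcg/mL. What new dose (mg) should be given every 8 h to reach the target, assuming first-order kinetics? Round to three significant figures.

With linear kinetics, Css is proportional to dose rate (D/τ) at fixed clearance.
D₂ = D₁ × (Css,target / Css,current) × (τ₂/τ₁) = 1840 × (57.6/38.2) × (8/12) = 1850 mg

1850 mg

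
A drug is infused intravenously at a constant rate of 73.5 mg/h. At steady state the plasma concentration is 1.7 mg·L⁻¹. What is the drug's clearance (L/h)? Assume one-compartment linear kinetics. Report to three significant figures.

At steady state, infusion rate = CL × Css, so CL = rate / Css.
CL = 73.5 / 1.7 = 43.24 L/h

43.2 L/h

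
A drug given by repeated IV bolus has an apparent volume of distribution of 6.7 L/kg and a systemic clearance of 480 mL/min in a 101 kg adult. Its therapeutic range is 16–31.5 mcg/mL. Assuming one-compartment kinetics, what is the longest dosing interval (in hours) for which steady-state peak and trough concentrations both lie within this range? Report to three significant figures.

Vd = 6.7 L/kg × 101 kg = 676.7 L
CL = 480 mL/min = 480 × 0.06 = 28.80 L/h
k = CL / Vd = 28.80 / 676.7 = 0.04256 h⁻¹
Between IV bolus doses, concentration decays as C = C₀·e^(−kτ), so C_peak/C_trough = e^(kτ).
τ_max = ln(C_peak/C_trough) / k = ln(31.5/16) / 0.04256 = 0.6774 / 0.04256 = 15.92 h

15.9 h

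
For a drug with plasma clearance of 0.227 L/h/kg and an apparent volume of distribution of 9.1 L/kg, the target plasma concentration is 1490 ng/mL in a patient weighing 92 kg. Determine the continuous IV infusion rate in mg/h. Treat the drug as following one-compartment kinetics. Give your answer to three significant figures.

CL = 0.227 L/h/kg × 92 kg = 20.88 L/h
C = 1490 ng/mL = 1.490 mg/L
Infusion rate = CL · Css = 20.88 L/h × 1.49 mg/L = 31.11 mg/h

31.1 mg/h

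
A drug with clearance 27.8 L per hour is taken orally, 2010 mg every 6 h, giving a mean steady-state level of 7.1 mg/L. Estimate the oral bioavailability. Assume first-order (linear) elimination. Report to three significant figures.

F·D/τ = CL·Css at steady state → F = CL·Css·τ / D.
F = 27.8 × 7.1 × 6 / 2010 = 0.589

0.589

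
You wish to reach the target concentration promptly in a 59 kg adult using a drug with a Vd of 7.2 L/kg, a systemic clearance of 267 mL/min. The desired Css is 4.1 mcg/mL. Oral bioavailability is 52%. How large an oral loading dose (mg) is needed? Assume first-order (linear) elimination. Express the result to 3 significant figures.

3350 mg

Total Vd = 7.2 × 59 = 424.8 L
LD is governed by Vd — clearance does not enter the loading-dose calculation.
LD = Vd × C / F = 424.8 × 4.100 / 0.52 = 3349 mg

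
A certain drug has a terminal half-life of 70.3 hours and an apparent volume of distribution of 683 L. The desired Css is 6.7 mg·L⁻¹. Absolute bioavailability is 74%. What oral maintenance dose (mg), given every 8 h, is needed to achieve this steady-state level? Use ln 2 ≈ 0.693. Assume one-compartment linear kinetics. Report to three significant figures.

488 mg

CL = ln 2 · Vd / t½ = 0.693 × 683.0 / 70.3 = 6.733 L/h
D = CL × Css × τ / F = 6.733 × 6.7 × 8 / 0.74 = 487.7 mg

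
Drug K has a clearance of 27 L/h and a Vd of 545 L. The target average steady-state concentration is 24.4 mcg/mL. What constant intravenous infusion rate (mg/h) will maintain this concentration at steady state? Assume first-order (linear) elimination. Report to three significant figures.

Maintenance depends on clearance, not Vd — rate in must match rate out.
Infusion rate = CL · Css = 27.00 L/h × 24.4 mg/L = 658.8 mg/h

659 mg/h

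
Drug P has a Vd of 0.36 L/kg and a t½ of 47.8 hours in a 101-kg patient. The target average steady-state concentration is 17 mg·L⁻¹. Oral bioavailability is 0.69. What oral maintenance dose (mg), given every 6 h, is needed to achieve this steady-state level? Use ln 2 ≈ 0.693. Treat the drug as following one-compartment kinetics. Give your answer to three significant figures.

77.9 mg

Vd = 0.36 L/kg × 101 kg = 36.36 L
CL = 0.693 × Vd / t½ = 0.693 × 36.36 / 47.8 = 0.5271 L/h
D = CL × Css × τ / F = 0.5271 × 17 × 6 / 0.69 = 77.92 mg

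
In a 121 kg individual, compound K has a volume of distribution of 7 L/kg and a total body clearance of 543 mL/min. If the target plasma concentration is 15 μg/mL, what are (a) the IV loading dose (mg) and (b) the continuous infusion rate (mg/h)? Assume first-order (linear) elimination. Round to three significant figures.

(a) 12700 mg; (b) 489 mg/h

Total Vd = 7 × 121 = 847.0 L
LD = Vd · C_target = 847.0 × 15 = 12710 mg
Convert clearance: 543 mL/min × 60 min/h ÷ 1000 mL/L = 32.58 L/h
Infusion rate = 32.58 L/h × 15 mg/L = 488.7 mg/h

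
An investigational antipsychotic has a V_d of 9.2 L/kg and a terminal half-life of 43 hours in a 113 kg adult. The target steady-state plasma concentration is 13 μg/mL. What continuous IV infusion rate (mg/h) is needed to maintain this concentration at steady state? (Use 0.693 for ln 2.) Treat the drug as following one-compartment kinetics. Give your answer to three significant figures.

Vd = 9.2 L/kg × 113 kg = 1040 L
CL = 0.693 × Vd / t½ = 0.693 × 1040 / 43 = 16.76 L/h
Infusion rate = CL × Css = 16.76 × 13 = 217.9 mg/h

218 mg/h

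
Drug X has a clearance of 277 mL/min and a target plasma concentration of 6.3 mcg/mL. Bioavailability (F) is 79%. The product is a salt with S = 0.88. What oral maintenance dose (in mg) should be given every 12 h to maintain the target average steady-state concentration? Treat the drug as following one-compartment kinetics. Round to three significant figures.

1810 mg

CL = 277 mL/min = 277 × 0.06 = 16.62 L/h
D = CL × Css × τ / F / S = 16.62 × 6.3 × 12 / 0.79 / 0.88 = 1807 mg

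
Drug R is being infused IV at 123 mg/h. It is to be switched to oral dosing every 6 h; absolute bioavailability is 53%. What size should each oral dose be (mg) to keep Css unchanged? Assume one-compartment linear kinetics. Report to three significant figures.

1390 mg

To maintain the same Css, the systemic dosing rate must be unchanged: F·D/τ = infusion rate.
D = rate × τ / F = 123 × 6 / 0.53 = 1392 mg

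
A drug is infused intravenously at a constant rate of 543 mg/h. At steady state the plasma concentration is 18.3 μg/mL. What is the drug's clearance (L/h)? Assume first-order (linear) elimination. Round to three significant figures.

29.7 L/h

At steady state, infusion rate = CL × Css, so CL = rate / Css.
CL = 543 / 18.3 = 29.67 L/h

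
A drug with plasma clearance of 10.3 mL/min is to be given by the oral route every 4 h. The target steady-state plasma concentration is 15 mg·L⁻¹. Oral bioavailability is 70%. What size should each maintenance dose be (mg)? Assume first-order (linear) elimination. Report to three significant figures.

Convert clearance: 10.3 mL/min × 60 min/h ÷ 1000 mL/L = 0.6180 L/h
D = CL × Css × τ / F = 0.6180 × 15 × 4 / 0.7 = 52.97 mg

53.0 mg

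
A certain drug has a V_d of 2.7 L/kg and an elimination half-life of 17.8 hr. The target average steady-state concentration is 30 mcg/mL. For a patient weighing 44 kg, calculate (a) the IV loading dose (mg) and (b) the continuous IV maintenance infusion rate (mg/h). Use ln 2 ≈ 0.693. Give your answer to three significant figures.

(a) 3560 mg; (b) 139 mg/h

Vd(total) = 44 kg × 2.7 L/kg = 118.8 L
LD = Vd × C = 118.8 × 30 = 3564 mg
CL = 0.693 × Vd / t½ = 0.693 × 118.8 / 17.8 = 4.625 L/h
Infusion rate = CL × Css = 4.625 × 30 = 138.8 mg/h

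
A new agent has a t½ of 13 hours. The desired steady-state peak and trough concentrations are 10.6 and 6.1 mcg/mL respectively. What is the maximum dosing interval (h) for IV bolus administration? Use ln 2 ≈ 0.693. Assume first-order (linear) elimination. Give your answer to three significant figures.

10.4 h

k = 0.693 / t½ = 0.693 / 13 = 0.05331 h⁻¹
Between IV bolus doses, concentration decays as C = C₀·e^(−kτ), so C_peak/C_trough = e^(kτ).
τ_max = ln(C_peak/C_trough) / k = ln(10.6/6.1) / 0.05331 = 0.5526 / 0.05331 = 10.37 h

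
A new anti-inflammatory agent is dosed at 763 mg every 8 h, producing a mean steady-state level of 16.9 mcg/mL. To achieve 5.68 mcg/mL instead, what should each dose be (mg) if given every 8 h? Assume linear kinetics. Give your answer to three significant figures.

With linear kinetics, Css is proportional to dose rate (D/τ) at fixed clearance.
D₂ = D₁ × (Css,target / Css,current) = 763 × 5.68/16.9 = 256.4 mg

256 mg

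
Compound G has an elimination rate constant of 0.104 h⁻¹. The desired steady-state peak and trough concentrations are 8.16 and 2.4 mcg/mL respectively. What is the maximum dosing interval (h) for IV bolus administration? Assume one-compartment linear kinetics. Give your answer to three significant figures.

11.8 h

Between IV bolus doses, concentration decays as C = C₀·e^(−kτ), so C_peak/C_trough = e^(kτ).
τ_max = ln(C_peak/C_trough) / k = ln(8.16/2.4) / 0.1040 = 1.224 / 0.1040 = 11.77 h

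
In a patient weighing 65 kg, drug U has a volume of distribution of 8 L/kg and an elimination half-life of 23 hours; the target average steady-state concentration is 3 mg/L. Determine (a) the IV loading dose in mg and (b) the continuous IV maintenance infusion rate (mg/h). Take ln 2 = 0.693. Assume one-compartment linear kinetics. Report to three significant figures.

Total Vd = 8 × 65 = 520.0 L
LD = Vd × C = 520.0 × 3 = 1560 mg
CL = 0.693 × Vd / t½ = 0.693 × 520.0 / 23 = 15.67 L/h
Infusion rate = CL × Css = 15.67 × 3 = 47.01 mg/h

(a) 1560 mg; (b) 47.0 mg/h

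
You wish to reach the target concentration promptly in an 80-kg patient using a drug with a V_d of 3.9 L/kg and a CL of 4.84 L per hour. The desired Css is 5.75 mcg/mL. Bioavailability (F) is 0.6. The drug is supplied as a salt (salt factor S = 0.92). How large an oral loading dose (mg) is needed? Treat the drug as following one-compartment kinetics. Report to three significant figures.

Vd(total) = 80 kg × 3.9 L/kg = 312.0 L
Loading dose depends on Vd (not clearance): it fills the distribution volume.
LD = Vd × C / F / S = 312.0 × 5.750 / 0.6 / 0.92 = 3250 mg

3250 mg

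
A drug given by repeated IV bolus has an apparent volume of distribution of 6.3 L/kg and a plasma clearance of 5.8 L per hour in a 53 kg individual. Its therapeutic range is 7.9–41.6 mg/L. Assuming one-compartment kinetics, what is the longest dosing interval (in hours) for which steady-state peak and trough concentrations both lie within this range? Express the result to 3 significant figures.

95.6 h

Vd = 6.3 L/kg × 53 kg = 333.9 L
k = CL / Vd = 5.800 / 333.9 = 0.01737 h⁻¹
Between IV bolus doses, concentration decays as C = C₀·e^(−kτ), so C_peak/C_trough = e^(kτ).
τ_max = ln(C_peak/C_trough) / k = ln(41.6/7.9) / 0.01737 = 1.661 / 0.01737 = 95.62 h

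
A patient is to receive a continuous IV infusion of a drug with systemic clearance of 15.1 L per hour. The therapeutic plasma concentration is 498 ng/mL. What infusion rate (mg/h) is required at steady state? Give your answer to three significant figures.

C = 498 ng/mL = 0.4980 mg/L
R₀ = 15.10 × 0.498 = 7.520 mg/h

7.52 mg/h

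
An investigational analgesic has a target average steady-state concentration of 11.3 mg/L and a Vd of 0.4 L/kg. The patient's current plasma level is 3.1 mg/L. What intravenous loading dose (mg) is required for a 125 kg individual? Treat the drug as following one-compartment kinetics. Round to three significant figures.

410 mg

Vd = 0.4 L/kg × 125 kg = 50.00 L
Concentration deficit ΔC = 11.3 − 3.1 = 8.200 mg/L
LD = Vd × ΔC = 50.00 × 8.200 = 410.0 mg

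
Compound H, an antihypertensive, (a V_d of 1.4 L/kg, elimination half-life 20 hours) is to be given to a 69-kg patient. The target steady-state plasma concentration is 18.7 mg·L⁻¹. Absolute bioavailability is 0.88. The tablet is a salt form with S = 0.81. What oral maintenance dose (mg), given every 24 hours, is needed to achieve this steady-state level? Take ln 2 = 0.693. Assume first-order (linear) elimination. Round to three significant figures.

Total Vd = 1.4 × 69 = 96.60 L
CL = 0.693 × Vd / t½ = 0.693 × 96.60 / 20 = 3.347 L/h
D = CL × Css × τ / F / S = 3.347 × 18.7 × 24 / 0.88 / 0.81 = 2107 mg

2110 mg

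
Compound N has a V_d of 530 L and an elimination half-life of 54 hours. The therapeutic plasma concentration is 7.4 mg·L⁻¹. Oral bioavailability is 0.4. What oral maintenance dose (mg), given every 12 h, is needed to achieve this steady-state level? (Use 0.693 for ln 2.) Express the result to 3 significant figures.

1510 mg

CL = ln 2 · Vd / t½ = 0.693 × 530.0 / 54 = 6.802 L/h
D = CL × Css × τ / F = 6.802 × 7.4 × 12 / 0.4 = 1510 mg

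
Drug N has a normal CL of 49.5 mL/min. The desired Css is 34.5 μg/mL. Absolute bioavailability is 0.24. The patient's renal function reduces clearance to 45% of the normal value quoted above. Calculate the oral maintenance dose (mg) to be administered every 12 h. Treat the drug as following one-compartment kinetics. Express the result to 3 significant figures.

CL = 49.5 mL/min × 60/1000 = 2.970 L/h
Patient clearance = 0.45 × 2.970 = 1.337 L/h
At steady state, dose per interval replaces the amount cleared in that interval: F·D/τ = CL·Css.
D = CL × Css × τ / F = 1.337 × 34.5 × 12 / 0.24 = 2306 mg

2310 mg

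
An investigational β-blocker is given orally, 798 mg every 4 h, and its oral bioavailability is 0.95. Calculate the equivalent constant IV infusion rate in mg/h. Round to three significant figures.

190 mg/h

Equivalent systemic input: infusion rate = F·D/τ.
Rate = 0.95 × 798 / 4 = 189.5 mg/h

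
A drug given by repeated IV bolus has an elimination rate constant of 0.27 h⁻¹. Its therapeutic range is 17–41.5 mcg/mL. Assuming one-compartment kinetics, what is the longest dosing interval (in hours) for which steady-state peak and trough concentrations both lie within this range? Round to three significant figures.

3.31 h

Between IV bolus doses, concentration decays as C = C₀·e^(−kτ), so C_peak/C_trough = e^(kτ).
τ_max = ln(C_peak/C_trough) / k = ln(41.5/17) / 0.2700 = 0.8925 / 0.2700 = 3.306 h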